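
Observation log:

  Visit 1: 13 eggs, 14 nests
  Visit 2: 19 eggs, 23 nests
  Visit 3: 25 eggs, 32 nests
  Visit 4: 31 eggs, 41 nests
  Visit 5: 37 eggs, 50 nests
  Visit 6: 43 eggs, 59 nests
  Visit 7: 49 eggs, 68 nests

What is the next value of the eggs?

55

Eggs: +6 each step, so 13, 19, 25, 31, 37, 43, 49 → 55.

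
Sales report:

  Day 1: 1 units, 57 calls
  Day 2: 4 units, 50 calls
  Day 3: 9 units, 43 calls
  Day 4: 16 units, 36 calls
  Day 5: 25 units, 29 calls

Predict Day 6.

36 units, 22 calls

Units: perfect squares: 1², 2², 3², …; 1, 4, 9, 16, 25 → 36.
Calls goes 57, 50, 43, 36, 29 → 22 (−7 each step).
Combining the parts gives 36 units, 22 calls.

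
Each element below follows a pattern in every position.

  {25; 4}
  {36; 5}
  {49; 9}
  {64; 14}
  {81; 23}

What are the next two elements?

For the first entry, perfect squares: 5², 6², 7², …: 25, 36, 49, 64, 81 → 100 → 121.
For the second entry, each term is the sum of the two before it: 4, 5, 9, 14, 23 → 37 → 60.
Putting the parts together: {100; 37} and then {121; 60}.

{100; 37}, {121; 60}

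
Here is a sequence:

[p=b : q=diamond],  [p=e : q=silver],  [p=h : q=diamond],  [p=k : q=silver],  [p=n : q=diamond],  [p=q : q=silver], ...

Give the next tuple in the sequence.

P: b, e, h, k, n, q → t (letters move forward 3 places in the alphabet).
Q: diamond, silver, diamond, silver, diamond, silver → diamond (alternates diamond ↔ silver).
So the next tuple is [p=t : q=diamond].

[p=t : q=diamond]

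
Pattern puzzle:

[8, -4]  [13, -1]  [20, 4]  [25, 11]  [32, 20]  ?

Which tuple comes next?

[37, 31]

First value goes 8, 13, 20, 25, 32 → 37 (alternating steps +5, +7, +5, +7, …).
For the second value, differences are 3, 5, 7, … (increasing by 2 each time): -4, -1, 4, 11, 20 → 31.
Combining the parts gives [37, 31].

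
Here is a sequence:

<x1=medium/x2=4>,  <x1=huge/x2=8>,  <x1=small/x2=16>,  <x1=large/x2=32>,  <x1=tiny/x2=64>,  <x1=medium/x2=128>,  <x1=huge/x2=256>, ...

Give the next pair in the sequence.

X1 goes medium, huge, small, large, tiny, medium, huge → small (repeats medium → huge → small → large → tiny).
X2: ×2 each step, so 4, 8, 16, 32, 64, 128, 256 → 512.
Combining the parts gives <x1=small/x2=512>.

<x1=small/x2=512>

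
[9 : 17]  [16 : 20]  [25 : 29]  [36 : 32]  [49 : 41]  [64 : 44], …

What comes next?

First value: perfect squares: 3², 4², 5², …; 9, 16, 25, 36, 49, 64 → 81.
Second value: alternating steps +3, +9, +3, +9, …, so 17, 20, 29, 32, 41, 44 → 53.
Combining the parts gives [81 : 53].

[81 : 53]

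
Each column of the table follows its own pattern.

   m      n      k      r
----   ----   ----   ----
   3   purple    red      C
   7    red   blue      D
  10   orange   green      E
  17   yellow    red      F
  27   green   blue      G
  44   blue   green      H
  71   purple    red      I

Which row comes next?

115  red  blue  J

Column m: each term is the sum of the two before it, so 3, 7, 10, 17, 27, 44, 71 → 115.
Column n: purple, red, orange, yellow, green, blue, purple → red (repeats purple → red → orange → yellow → green → blue).
Column k: repeats red → blue → green, so red, blue, green, red, blue, green, red → blue.
Column r: letters move forward 1 place in the alphabet; C, D, E, F, G, H, I → J.
So the next row is 115  red  blue  J.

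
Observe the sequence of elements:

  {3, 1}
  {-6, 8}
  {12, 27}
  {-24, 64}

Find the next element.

First entry: 3, -6, 12, -24 → 48 (×(-2) each step).
For the second entry, perfect cubes: 1³, 2³, 3³, …: 1, 8, 27, 64 → 125.
So the next element is {48, 125}.

{48, 125}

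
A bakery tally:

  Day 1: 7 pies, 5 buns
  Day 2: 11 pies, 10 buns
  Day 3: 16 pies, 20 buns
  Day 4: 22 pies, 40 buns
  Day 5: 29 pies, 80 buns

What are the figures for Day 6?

Pies: differences are 4, 5, 6, … (increasing by 1 each time); 7, 11, 16, 22, 29 → 37.
For the buns, ×2 each step: 5, 10, 20, 40, 80 → 160.
Putting it together: 37 pies, 160 buns.

37 pies, 160 buns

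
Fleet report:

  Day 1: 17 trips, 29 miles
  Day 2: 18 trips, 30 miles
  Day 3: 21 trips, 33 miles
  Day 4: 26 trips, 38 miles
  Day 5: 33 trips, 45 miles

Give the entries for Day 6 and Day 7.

Trips: differences are 1, 3, 5, … (increasing by 2 each time), so 17, 18, 21, 26, 33 → 42 → 53.
Miles: always 12 more than the trips; 29, 30, 33, 38, 45 → 54 → 65.
Putting the parts together: 42 trips, 54 miles and then 53 trips, 65 miles.

42 trips, 54 miles; 53 trips, 65 miles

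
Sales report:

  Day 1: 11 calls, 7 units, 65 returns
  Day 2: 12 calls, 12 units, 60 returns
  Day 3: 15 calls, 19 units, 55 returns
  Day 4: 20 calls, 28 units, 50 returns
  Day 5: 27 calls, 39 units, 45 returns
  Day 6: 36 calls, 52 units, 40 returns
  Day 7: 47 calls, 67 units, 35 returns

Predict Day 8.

60 calls, 84 units, 30 returns

Calls: differences are 1, 3, 5, … (increasing by 2 each time); 11, 12, 15, 20, 27, 36, 47 → 60.
Units: differences are 5, 7, 9, … (increasing by 2 each time); 7, 12, 19, 28, 39, 52, 67 → 84.
Returns: −5 each step; 65, 60, 55, 50, 45, 40, 35 → 30.
So the next record is 60 calls, 84 units, 30 returns.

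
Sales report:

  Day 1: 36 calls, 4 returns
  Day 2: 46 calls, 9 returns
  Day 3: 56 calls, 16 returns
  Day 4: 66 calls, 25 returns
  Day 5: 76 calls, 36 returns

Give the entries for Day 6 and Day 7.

Calls: +10 each step; 36, 46, 56, 66, 76 → 86 → 96.
Returns — perfect squares: 2², 3², 4², …: 4, 9, 16, 25, 36 → 49 → 64.
So the next two lines are 86 calls, 49 returns and 96 calls, 64 returns.

86 calls, 49 returns; 96 calls, 64 returns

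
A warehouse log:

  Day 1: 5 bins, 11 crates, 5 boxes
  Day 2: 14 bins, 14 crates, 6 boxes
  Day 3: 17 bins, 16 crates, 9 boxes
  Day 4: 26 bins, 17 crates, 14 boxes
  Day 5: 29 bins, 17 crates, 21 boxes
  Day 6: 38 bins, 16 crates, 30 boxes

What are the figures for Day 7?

Bins goes 5, 14, 17, 26, 29, 38 → 41 (alternating steps +9, +3, +9, +3, …).
Crates — differences are 3, 2, 1, … (decreasing by 1 each time): 11, 14, 16, 17, 17, 16 → 14.
Boxes: 5, 6, 9, 14, 21, 30 → 41 (differences are 1, 3, 5, … (increasing by 2 each time)).
So the next row is 41 bins, 14 crates, 41 boxes.

41 bins, 14 crates, 41 boxes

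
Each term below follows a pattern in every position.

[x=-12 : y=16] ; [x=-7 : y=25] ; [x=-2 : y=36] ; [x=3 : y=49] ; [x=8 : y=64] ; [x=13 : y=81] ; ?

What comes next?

[x=18 : y=100]

X goes -12, -7, -2, 3, 8, 13 → 18 (+5 each step).
Y: perfect squares: 4², 5², 6², …; 16, 25, 36, 49, 64, 81 → 100.
Putting it together: [x=18 : y=100].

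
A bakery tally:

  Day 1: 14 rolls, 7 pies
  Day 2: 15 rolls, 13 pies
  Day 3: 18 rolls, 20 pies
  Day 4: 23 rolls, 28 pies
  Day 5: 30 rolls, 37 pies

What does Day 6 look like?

39 rolls, 47 pies

Rolls: differences are 1, 3, 5, … (increasing by 2 each time), so 14, 15, 18, 23, 30 → 39.
Pies goes 7, 13, 20, 28, 37 → 47 (differences are 6, 7, 8, … (increasing by 1 each time)).
So the next row is 39 rolls, 47 pies.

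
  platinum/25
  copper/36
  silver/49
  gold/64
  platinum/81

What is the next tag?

copper/100

Metal: repeats platinum → copper → silver → gold; platinum, copper, silver, gold, platinum → copper.
Second component: perfect squares: 5², 6², 7², …; 25, 36, 49, 64, 81 → 100.
Combining the parts gives copper/100.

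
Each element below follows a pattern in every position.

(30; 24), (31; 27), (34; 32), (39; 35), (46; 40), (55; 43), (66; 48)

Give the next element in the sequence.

First coordinate goes 30, 31, 34, 39, 46, 55, 66 → 79 (differences are 1, 3, 5, … (increasing by 2 each time)).
Second coordinate — alternating steps +3, +5, +3, +5, …: 24, 27, 32, 35, 40, 43, 48 → 51.
Putting it together: (79; 51).

(79; 51)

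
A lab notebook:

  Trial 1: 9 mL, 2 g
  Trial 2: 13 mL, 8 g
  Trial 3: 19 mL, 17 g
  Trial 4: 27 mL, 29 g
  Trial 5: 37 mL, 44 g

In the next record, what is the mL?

49

ML: 9, 13, 19, 27, 37 → 49 (differences are 4, 6, 8, … (increasing by 2 each time)).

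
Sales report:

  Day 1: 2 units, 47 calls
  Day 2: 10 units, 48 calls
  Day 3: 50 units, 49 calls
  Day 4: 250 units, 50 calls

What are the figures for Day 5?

Units: ×5 each step, so 2, 10, 50, 250 → 1250.
Calls goes 47, 48, 49, 50 → 51 (+1 each step).
So the next row is 1250 units, 51 calls.

1250 units, 51 calls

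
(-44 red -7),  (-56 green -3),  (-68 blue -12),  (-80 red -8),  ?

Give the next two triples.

(-92 green -17), (-104 blue -13)

First entry: −12 each step, so -44, -56, -68, -80 → -92 → -104.
Colour: repeats red → green → blue; red, green, blue, red → green → blue.
Third entry goes -7, -3, -12, -8 → -17 → -13 (alternating steps +4, −9, +4, −9, …).
So the next two triples are (-92 green -17) and (-104 blue -13).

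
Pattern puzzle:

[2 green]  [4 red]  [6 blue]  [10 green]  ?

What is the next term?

[16 red]

First slot: 2, 4, 6, 10 → 16 (each term is the sum of the two before it).
Colour: repeats green → red → blue; green, red, blue, green → red.
Putting it together: [16 red].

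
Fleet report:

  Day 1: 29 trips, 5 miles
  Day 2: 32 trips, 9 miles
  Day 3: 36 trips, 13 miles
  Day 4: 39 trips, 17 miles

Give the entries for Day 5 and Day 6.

43 trips, 21 miles; 46 trips, 25 miles

Trips goes 29, 32, 36, 39 → 43 → 46 (alternating steps +3, +4, +3, +4, …).
Miles: +4 each step; 5, 9, 13, 17 → 21 → 25.
So the next two records are 43 trips, 21 miles and 46 trips, 25 miles.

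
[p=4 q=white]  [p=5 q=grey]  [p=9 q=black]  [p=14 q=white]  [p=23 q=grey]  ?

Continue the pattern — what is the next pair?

P goes 4, 5, 9, 14, 23 → 37 (each term is the sum of the two before it).
Q: white, grey, black, white, grey → black (repeats white → grey → black).
Combining the parts gives [p=37 q=black].

[p=37 q=black]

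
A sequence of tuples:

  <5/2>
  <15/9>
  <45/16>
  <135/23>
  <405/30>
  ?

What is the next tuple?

First slot goes 5, 15, 45, 135, 405 → 1215 (×3 each step).
Second slot: +7 each step; 2, 9, 16, 23, 30 → 37.
Combining the parts gives <1215/37>.

<1215/37>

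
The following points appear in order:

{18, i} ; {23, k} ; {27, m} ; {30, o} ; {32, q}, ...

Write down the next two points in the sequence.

{33, s}, {33, u}

First slot — differences are 5, 4, 3, … (decreasing by 1 each time): 18, 23, 27, 30, 32 → 33 → 33.
For the letter, letters move forward 2 places in the alphabet: i, k, m, o, q → s → u.
So the next two points are {33, s} and {33, u}.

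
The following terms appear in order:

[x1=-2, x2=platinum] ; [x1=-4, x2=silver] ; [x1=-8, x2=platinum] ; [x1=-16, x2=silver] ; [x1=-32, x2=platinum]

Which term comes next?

X1 goes -2, -4, -8, -16, -32 → -64 (×2 each step).
X2: platinum, silver, platinum, silver, platinum → silver (alternates platinum ↔ silver).
Putting it together: [x1=-64, x2=silver].

[x1=-64, x2=silver]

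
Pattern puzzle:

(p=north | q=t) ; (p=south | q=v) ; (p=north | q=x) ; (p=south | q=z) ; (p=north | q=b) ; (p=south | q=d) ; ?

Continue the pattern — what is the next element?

P: alternates north ↔ south, so north, south, north, south, north, south → north.
Q: letters move forward 2 places in the alphabet, wrapping Z→A, so t, v, x, z, b, d → f.
Combining the parts gives (p=north | q=f).

(p=north | q=f)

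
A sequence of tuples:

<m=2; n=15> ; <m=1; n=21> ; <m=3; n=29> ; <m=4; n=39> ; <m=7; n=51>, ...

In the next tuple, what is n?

65

For the n, differences are 6, 8, 10, … (increasing by 2 each time): 15, 21, 29, 39, 51 → 65.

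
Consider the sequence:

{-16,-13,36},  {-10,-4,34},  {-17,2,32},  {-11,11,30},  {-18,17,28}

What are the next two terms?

{-12,26,26}, {-19,32,24}

First part: alternating steps +6, −7, +6, −7, …; -16, -10, -17, -11, -18 → -12 → -19.
Second part: -13, -4, 2, 11, 17 → 26 → 32 (alternating steps +9, +6, +9, +6, …).
For the third part, −2 each step: 36, 34, 32, 30, 28 → 26 → 24.
Putting the parts together: {-12,26,26} and then {-19,32,24}.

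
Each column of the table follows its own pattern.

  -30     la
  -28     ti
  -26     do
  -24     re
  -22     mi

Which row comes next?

First component: +2 each step; -30, -28, -26, -24, -22 → -20.
Note: runs through the solfège scale do→ti; la, ti, do, re, mi → fa.
Putting it together: -20  fa.

-20  fa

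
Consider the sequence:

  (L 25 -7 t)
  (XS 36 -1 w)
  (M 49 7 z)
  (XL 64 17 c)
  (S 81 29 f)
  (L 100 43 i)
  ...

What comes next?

(XS 121 59 l)

For the size, repeats L → XS → M → XL → S: L, XS, M, XL, S, L → XS.
Second coordinate: 25, 36, 49, 64, 81, 100 → 121 (perfect squares: 5², 6², 7², …).
For the third coordinate, differences are 6, 8, 10, … (increasing by 2 each time): -7, -1, 7, 17, 29, 43 → 59.
Letter: letters move forward 3 places in the alphabet, wrapping Z→A, so t, w, z, c, f, i → l.
Combining the parts gives (XS 121 59 l).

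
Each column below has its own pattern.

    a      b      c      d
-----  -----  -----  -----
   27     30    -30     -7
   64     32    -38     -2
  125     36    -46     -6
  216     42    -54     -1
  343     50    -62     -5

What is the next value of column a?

Column a goes 27, 64, 125, 216, 343 → 512 (perfect cubes: 3³, 4³, 5³, …).

512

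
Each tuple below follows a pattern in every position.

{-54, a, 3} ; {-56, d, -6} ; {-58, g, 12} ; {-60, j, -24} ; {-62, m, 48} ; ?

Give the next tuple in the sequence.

For the first slot, −2 each step: -54, -56, -58, -60, -62 → -64.
For the letter, letters move forward 3 places in the alphabet: a, d, g, j, m → p.
Third slot: ×(-2) each step; 3, -6, 12, -24, 48 → -96.
Putting it together: {-64, p, -96}.

{-64, p, -96}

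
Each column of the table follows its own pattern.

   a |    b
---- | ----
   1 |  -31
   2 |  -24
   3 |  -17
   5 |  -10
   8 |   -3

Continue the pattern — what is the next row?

13  4

Column a — each term is the sum of the two before it: 1, 2, 3, 5, 8 → 13.
Column b: +7 each step, so -31, -24, -17, -10, -3 → 4.
Putting it together: 13  4.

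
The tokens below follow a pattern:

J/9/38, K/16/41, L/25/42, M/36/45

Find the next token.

N/49/46

Letter goes J, K, L, M → N (letters move forward 1 place in the alphabet).
Second component: 9, 16, 25, 36 → 49 (perfect squares: 3², 4², 5², …).
For the third component, alternating steps +3, +1, +3, +1, …: 38, 41, 42, 45 → 46.
Combining the parts gives N/49/46.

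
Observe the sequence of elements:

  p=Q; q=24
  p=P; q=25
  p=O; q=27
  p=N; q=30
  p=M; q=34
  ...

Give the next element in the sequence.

p=L; q=39

P: letters move back 1 place in the alphabet; Q, P, O, N, M → L.
Q: differences are 1, 2, 3, … (increasing by 1 each time); 24, 25, 27, 30, 34 → 39.
Putting it together: p=L; q=39.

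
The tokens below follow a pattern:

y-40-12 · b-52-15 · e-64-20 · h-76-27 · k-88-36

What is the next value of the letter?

Letter — letters move forward 3 places in the alphabet, wrapping Z→A: y, b, e, h, k → n.

n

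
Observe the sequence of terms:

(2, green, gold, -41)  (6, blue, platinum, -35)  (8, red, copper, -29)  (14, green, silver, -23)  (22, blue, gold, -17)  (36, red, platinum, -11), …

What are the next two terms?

(58, green, copper, -5), (94, blue, silver, 1)

First slot: 2, 6, 8, 14, 22, 36 → 58 → 94 (each term is the sum of the two before it).
Colour: green, blue, red, green, blue, red → green → blue (repeats green → blue → red).
Metal — repeats gold → platinum → copper → silver: gold, platinum, copper, silver, gold, platinum → copper → silver.
Fourth slot goes -41, -35, -29, -23, -17, -11 → -5 → 1 (+6 each step).
Putting the parts together: (58, green, copper, -5) and then (94, blue, silver, 1).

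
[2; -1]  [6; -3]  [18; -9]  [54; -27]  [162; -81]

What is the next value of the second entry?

-243

Second entry: ×3 each step, so -1, -3, -9, -27, -81 → -243.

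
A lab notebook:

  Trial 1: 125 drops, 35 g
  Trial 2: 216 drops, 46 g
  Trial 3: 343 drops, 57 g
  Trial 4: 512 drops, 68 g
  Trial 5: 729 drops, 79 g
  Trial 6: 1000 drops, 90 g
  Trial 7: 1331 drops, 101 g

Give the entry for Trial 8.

1728 drops, 112 g

Drops: 125, 216, 343, 512, 729, 1000, 1331 → 1728 (perfect cubes: 5³, 6³, 7³, …).
For the g, +11 each step: 35, 46, 57, 68, 79, 90, 101 → 112.
Putting it together: 1728 drops, 112 g.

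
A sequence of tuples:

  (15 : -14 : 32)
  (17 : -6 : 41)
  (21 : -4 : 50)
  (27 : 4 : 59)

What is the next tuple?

(35 : 6 : 68)

First entry: 15, 17, 21, 27 → 35 (differences are 2, 4, 6, … (increasing by 2 each time)).
Second entry: alternating steps +8, +2, +8, +2, …; -14, -6, -4, 4 → 6.
Third entry: 32, 41, 50, 59 → 68 (+9 each step).
Combining the parts gives (35 : 6 : 68).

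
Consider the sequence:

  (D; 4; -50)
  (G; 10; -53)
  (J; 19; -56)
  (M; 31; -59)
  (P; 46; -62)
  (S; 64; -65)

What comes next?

(V; 85; -68)

Letter — letters move forward 3 places in the alphabet: D, G, J, M, P, S → V.
Second coordinate — differences are 6, 9, 12, … (increasing by 3 each time): 4, 10, 19, 31, 46, 64 → 85.
Third coordinate: -50, -53, -56, -59, -62, -65 → -68 (−3 each step).
So the next element is (V; 85; -68).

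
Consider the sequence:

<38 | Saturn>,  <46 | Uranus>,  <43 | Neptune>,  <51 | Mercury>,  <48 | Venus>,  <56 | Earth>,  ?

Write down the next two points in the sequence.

<53 | Mars>, <61 | Jupiter>

First coordinate: 38, 46, 43, 51, 48, 56 → 53 → 61 (alternating steps +8, −3, +8, −3, …).
Planet: Saturn, Uranus, Neptune, Mercury, Venus, Earth → Mars → Jupiter (runs through the planets Mercury→Neptune).
Putting the parts together: <53 | Mars> and then <61 | Jupiter>.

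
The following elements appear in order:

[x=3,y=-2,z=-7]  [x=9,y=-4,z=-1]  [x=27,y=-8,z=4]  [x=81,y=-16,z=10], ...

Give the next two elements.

[x=243,y=-32,z=15], [x=729,y=-64,z=21]

X — ×3 each step: 3, 9, 27, 81 → 243 → 729.
Y: ×2 each step; -2, -4, -8, -16 → -32 → -64.
Z — alternating steps +6, +5, +6, +5, …: -7, -1, 4, 10 → 15 → 21.
So the next two elements are [x=243,y=-32,z=15] and [x=729,y=-64,z=21].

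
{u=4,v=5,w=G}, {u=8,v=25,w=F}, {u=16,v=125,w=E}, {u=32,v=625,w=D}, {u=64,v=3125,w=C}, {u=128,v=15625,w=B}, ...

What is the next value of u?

256

U: ×2 each step, so 4, 8, 16, 32, 64, 128 → 256.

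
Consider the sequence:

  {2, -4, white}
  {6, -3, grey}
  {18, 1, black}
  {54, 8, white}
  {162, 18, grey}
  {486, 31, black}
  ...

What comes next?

First coordinate: 2, 6, 18, 54, 162, 486 → 1458 (×3 each step).
Second coordinate — differences are 1, 4, 7, … (increasing by 3 each time): -4, -3, 1, 8, 18, 31 → 47.
Shade goes white, grey, black, white, grey, black → white (repeats white → grey → black).
Putting it together: {1458, 47, white}.

{1458, 47, white}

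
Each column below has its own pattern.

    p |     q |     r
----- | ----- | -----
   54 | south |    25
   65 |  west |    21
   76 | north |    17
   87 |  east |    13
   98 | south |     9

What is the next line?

109  west  5

Column p goes 54, 65, 76, 87, 98 → 109 (+11 each step).
Column q: repeats south → west → north → east; south, west, north, east, south → west.
Column r: 25, 21, 17, 13, 9 → 5 (−4 each step).
So the next line is 109  west  5.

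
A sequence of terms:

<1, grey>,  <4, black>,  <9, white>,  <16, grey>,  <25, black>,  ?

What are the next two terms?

First entry — perfect squares: 1², 2², 3², …: 1, 4, 9, 16, 25 → 36 → 49.
Shade goes grey, black, white, grey, black → white → grey (repeats grey → black → white).
So the next two terms are <36, white> and <49, grey>.

<36, white>, <49, grey>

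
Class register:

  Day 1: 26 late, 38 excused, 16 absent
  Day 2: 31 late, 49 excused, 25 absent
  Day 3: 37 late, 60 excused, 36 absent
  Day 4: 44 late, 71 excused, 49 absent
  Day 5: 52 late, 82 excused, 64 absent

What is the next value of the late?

Late goes 26, 31, 37, 44, 52 → 61 (differences are 5, 6, 7, … (increasing by 1 each time)).

61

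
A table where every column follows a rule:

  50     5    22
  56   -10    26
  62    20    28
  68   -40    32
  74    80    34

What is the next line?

80  -160  38

First component: 50, 56, 62, 68, 74 → 80 (+6 each step).
Second component goes 5, -10, 20, -40, 80 → -160 (×(-2) each step).
Third component goes 22, 26, 28, 32, 34 → 38 (alternating steps +4, +2, +4, +2, …).
Combining the parts gives 80  -160  38.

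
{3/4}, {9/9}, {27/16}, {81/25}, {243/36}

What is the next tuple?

{729/49}

First entry: ×3 each step, so 3, 9, 27, 81, 243 → 729.
Second entry: perfect squares: 2², 3², 4², …, so 4, 9, 16, 25, 36 → 49.
So the next tuple is {729/49}.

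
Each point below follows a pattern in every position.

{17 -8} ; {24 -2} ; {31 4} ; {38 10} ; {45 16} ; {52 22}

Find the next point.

First part: 17, 24, 31, 38, 45, 52 → 59 (+7 each step).
Second part goes -8, -2, 4, 10, 16, 22 → 28 (+6 each step).
Putting it together: {59 28}.

{59 28}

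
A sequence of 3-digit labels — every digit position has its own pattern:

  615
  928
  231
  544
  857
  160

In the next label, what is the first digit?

4

First digit: +3 each step, mod 10, so 6, 9, 2, 5, 8, 1 → 4.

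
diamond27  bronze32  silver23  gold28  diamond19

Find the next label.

Rank — repeats diamond → bronze → silver → gold: diamond, bronze, silver, gold, diamond → bronze.
Second component — alternating steps +5, −9, +5, −9, …: 27, 32, 23, 28, 19 → 24.
Combining the parts gives bronze24.

bronze24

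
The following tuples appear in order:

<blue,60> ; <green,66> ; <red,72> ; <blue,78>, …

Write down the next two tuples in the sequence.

Colour: blue, green, red, blue → green → red (repeats blue → green → red).
For the second slot, +6 each step: 60, 66, 72, 78 → 84 → 90.
Putting the parts together: <green,84> and then <red,90>.

<green,84>, <red,90>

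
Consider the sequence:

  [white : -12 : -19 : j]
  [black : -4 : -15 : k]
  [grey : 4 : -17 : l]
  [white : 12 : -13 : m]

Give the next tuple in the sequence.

[black : 20 : -15 : n]

Shade goes white, black, grey, white → black (repeats white → black → grey).
Second entry — +8 each step: -12, -4, 4, 12 → 20.
Third entry: -19, -15, -17, -13 → -15 (alternating steps +4, −2, +4, −2, …).
Letter goes j, k, l, m → n (letters move forward 1 place in the alphabet).
Combining the parts gives [black : 20 : -15 : n].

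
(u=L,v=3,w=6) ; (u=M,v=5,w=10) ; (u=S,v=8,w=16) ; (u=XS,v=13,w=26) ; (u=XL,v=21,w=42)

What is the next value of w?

V: each term is the sum of the two before it; 3, 5, 8, 13, 21 → 34.
W: always 2 × the v, so 6, 10, 16, 26, 42 → 68.

68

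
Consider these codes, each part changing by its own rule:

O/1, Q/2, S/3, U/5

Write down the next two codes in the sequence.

Letter goes O, Q, S, U → W → Y (letters move forward 2 places in the alphabet).
Second component: 1, 2, 3, 5 → 8 → 13 (each term is the sum of the two before it).
So the next two codes are W/8 and Y/13.

W/8, Y/13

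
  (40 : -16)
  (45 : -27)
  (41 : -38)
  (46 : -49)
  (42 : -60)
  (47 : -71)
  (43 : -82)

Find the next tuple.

First entry: alternating steps +5, −4, +5, −4, …, so 40, 45, 41, 46, 42, 47, 43 → 48.
Second entry: -16, -27, -38, -49, -60, -71, -82 → -93 (−11 each step).
Combining the parts gives (48 : -93).

(48 : -93)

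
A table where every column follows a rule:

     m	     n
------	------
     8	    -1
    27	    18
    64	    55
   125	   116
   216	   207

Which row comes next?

343  334

Column m: perfect cubes: 2³, 3³, 4³, …, so 8, 27, 64, 125, 216 → 343.
Column n goes -1, 18, 55, 116, 207 → 334 (always 9 less than the column m).
So the next row is 343  334.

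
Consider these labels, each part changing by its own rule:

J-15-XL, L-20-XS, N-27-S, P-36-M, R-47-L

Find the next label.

T-60-XL

Letter: letters move forward 2 places in the alphabet, so J, L, N, P, R → T.
Second component: differences are 5, 7, 9, … (increasing by 2 each time), so 15, 20, 27, 36, 47 → 60.
For the size, runs through clothing sizes XS→XL: XL, XS, S, M, L → XL.
So the next label is T-60-XL.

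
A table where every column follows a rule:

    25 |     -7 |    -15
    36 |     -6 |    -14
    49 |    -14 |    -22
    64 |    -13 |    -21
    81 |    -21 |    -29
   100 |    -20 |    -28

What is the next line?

121  -28  -36

First component goes 25, 36, 49, 64, 81, 100 → 121 (perfect squares: 5², 6², 7², …).
Second component: alternating steps +1, −8, +1, −8, …; -7, -6, -14, -13, -21, -20 → -28.
Third component goes -15, -14, -22, -21, -29, -28 → -36 (always 8 less than the second component).
Putting it together: 121  -28  -36.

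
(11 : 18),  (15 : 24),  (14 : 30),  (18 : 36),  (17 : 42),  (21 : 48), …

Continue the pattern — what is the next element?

(20 : 54)

First value: alternating steps +4, −1, +4, −1, …; 11, 15, 14, 18, 17, 21 → 20.
Second value: 18, 24, 30, 36, 42, 48 → 54 (+6 each step).
Combining the parts gives (20 : 54).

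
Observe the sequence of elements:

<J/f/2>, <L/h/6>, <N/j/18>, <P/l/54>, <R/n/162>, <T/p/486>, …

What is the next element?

First letter: letters move forward 2 places in the alphabet; J, L, N, P, R, T → V.
Second letter: letters move forward 2 places in the alphabet; f, h, j, l, n, p → r.
For the third part, ×3 each step: 2, 6, 18, 54, 162, 486 → 1458.
Combining the parts gives <V/r/1458>.

<V/r/1458>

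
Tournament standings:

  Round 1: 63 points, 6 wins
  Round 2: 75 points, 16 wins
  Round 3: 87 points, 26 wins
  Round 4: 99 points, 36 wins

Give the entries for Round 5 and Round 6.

Points: 63, 75, 87, 99 → 111 → 123 (+12 each step).
Wins: +10 each step, so 6, 16, 26, 36 → 46 → 56.
So the next two rows are 111 points, 46 wins and 123 points, 56 wins.

111 points, 46 wins; 123 points, 56 wins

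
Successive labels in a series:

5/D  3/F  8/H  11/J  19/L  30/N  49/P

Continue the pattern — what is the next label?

First component: 5, 3, 8, 11, 19, 30, 49 → 79 (each term is the sum of the two before it).
Letter: D, F, H, J, L, N, P → R (letters move forward 2 places in the alphabet).
Combining the parts gives 79/R.

79/R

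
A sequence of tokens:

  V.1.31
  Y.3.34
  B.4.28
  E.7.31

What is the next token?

Letter — letters move forward 3 places in the alphabet, wrapping Z→A: V, Y, B, E → H.
Second component: each term is the sum of the two before it; 1, 3, 4, 7 → 11.
For the third component, alternating steps +3, −6, +3, −6, …: 31, 34, 28, 31 → 25.
So the next token is H.11.25.

H.11.25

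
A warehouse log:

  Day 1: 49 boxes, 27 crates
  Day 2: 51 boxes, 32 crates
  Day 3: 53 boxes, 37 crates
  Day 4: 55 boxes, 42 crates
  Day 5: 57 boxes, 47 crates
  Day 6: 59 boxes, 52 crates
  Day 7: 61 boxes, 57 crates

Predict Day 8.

Boxes — +2 each step: 49, 51, 53, 55, 57, 59, 61 → 63.
Crates — +5 each step: 27, 32, 37, 42, 47, 52, 57 → 62.
Combining the parts gives 63 boxes, 62 crates.

63 boxes, 62 crates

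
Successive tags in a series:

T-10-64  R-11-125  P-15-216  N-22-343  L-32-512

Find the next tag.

J-45-729

Letter goes T, R, P, N, L → J (letters move back 2 places in the alphabet).
Second component: differences are 1, 4, 7, … (increasing by 3 each time); 10, 11, 15, 22, 32 → 45.
Third component: perfect cubes: 4³, 5³, 6³, …; 64, 125, 216, 343, 512 → 729.
Putting it together: J-45-729.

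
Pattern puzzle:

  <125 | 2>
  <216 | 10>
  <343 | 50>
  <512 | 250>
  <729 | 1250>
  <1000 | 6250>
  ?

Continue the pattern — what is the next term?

First part — perfect cubes: 5³, 6³, 7³, …: 125, 216, 343, 512, 729, 1000 → 1331.
For the second part, ×5 each step: 2, 10, 50, 250, 1250, 6250 → 31250.
Combining the parts gives <1331 | 31250>.

<1331 | 31250>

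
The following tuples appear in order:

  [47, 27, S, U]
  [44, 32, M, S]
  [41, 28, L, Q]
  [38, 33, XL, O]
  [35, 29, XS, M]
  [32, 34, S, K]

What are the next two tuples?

[29, 30, M, I], [26, 35, L, G]

First component: −3 each step, so 47, 44, 41, 38, 35, 32 → 29 → 26.
Second component: alternating steps +5, −4, +5, −4, …; 27, 32, 28, 33, 29, 34 → 30 → 35.
Size: repeats S → M → L → XL → XS; S, M, L, XL, XS, S → M → L.
Letter — letters move back 2 places in the alphabet: U, S, Q, O, M, K → I → G.
Putting the parts together: [29, 30, M, I] and then [26, 35, L, G].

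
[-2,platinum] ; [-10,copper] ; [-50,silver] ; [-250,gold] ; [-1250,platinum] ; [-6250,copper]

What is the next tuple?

First coordinate: -2, -10, -50, -250, -1250, -6250 → -31250 (×5 each step).
Metal goes platinum, copper, silver, gold, platinum, copper → silver (repeats platinum → copper → silver → gold).
Combining the parts gives [-31250,silver].

[-31250,silver]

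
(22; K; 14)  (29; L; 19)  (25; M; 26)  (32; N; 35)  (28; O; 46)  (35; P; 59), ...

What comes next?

(31; Q; 74)

First slot: 22, 29, 25, 32, 28, 35 → 31 (alternating steps +7, −4, +7, −4, …).
Letter goes K, L, M, N, O, P → Q (letters move forward 1 place in the alphabet).
For the third slot, differences are 5, 7, 9, … (increasing by 2 each time): 14, 19, 26, 35, 46, 59 → 74.
Combining the parts gives (31; Q; 74).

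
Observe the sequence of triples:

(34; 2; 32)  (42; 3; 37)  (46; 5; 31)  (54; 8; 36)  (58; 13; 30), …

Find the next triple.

(66; 21; 35)

First component: 34, 42, 46, 54, 58 → 66 (alternating steps +8, +4, +8, +4, …).
Second component: each term is the sum of the two before it; 2, 3, 5, 8, 13 → 21.
Third component: alternating steps +5, −6, +5, −6, …; 32, 37, 31, 36, 30 → 35.
Combining the parts gives (66; 21; 35).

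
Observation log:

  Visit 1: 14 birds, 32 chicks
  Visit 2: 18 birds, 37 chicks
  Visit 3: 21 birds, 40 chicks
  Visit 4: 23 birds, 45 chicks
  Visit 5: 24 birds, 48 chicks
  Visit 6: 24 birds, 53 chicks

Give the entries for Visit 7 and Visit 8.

23 birds, 56 chicks; 21 birds, 61 chicks

For the birds, differences are 4, 3, 2, … (decreasing by 1 each time): 14, 18, 21, 23, 24, 24 → 23 → 21.
For the chicks, alternating steps +5, +3, +5, +3, …: 32, 37, 40, 45, 48, 53 → 56 → 61.
So the next two lines are 23 birds, 56 chicks and 21 birds, 61 chicks.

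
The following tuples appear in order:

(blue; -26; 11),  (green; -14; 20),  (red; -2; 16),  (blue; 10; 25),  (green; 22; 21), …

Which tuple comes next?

Colour: repeats blue → green → red, so blue, green, red, blue, green → red.
Second component: +12 each step, so -26, -14, -2, 10, 22 → 34.
Third component: alternating steps +9, −4, +9, −4, …, so 11, 20, 16, 25, 21 → 30.
So the next tuple is (red; 34; 30).

(red; 34; 30)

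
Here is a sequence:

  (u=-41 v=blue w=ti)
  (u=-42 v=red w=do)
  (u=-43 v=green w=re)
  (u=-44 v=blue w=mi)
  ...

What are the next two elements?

For the u, −1 each step: -41, -42, -43, -44 → -45 → -46.
V — repeats blue → red → green: blue, red, green, blue → red → green.
W: runs through the solfège scale do→ti; ti, do, re, mi → fa → sol.
Putting the parts together: (u=-45 v=red w=fa) and then (u=-46 v=green w=sol).

(u=-45 v=red w=fa), (u=-46 v=green w=sol)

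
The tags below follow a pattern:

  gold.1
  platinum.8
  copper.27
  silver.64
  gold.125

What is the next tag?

Metal — repeats gold → platinum → copper → silver: gold, platinum, copper, silver, gold → platinum.
Second component goes 1, 8, 27, 64, 125 → 216 (perfect cubes: 1³, 2³, 3³, …).
Combining the parts gives platinum.216.

platinum.216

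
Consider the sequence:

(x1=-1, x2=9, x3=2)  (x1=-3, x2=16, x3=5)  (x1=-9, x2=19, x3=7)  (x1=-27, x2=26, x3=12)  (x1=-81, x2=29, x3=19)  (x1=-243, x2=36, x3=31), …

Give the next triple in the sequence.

X1: -1, -3, -9, -27, -81, -243 → -729 (×3 each step).
X2: alternating steps +7, +3, +7, +3, …, so 9, 16, 19, 26, 29, 36 → 39.
X3: each term is the sum of the two before it, so 2, 5, 7, 12, 19, 31 → 50.
Putting it together: (x1=-729, x2=39, x3=50).

(x1=-729, x2=39, x3=50)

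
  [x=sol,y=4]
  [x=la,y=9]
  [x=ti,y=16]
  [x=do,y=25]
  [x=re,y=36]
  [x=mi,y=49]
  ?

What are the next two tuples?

[x=fa,y=64], [x=sol,y=81]

X: sol, la, ti, do, re, mi → fa → sol (runs through the solfège scale do→ti).
Y: perfect squares: 2², 3², 4², …; 4, 9, 16, 25, 36, 49 → 64 → 81.
Putting the parts together: [x=fa,y=64] and then [x=sol,y=81].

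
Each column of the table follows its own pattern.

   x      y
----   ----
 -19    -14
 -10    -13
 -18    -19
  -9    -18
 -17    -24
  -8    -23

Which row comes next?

-16  -29

Column x goes -19, -10, -18, -9, -17, -8 → -16 (alternating steps +9, −8, +9, −8, …).
Column y: alternating steps +1, −6, +1, −6, …; -14, -13, -19, -18, -24, -23 → -29.
Combining the parts gives -16  -29.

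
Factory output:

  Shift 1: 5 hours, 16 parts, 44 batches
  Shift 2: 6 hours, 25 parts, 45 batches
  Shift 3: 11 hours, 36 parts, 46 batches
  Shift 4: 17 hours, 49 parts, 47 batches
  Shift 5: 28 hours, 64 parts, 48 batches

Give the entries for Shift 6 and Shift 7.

Hours: 5, 6, 11, 17, 28 → 45 → 73 (each term is the sum of the two before it).
For the parts, perfect squares: 4², 5², 6², …: 16, 25, 36, 49, 64 → 81 → 100.
Batches: 44, 45, 46, 47, 48 → 49 → 50 (+1 each step).
Putting the parts together: 45 hours, 81 parts, 49 batches and then 73 hours, 100 parts, 50 batches.

45 hours, 81 parts, 49 batches; 73 hours, 100 parts, 50 batches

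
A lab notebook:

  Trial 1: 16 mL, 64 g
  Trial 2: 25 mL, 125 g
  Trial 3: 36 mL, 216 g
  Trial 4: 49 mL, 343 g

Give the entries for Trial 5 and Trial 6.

64 mL, 512 g; 81 mL, 729 g

ML: 16, 25, 36, 49 → 64 → 81 (perfect squares: 4², 5², 6², …).
For the g, perfect cubes: 4³, 5³, 6³, …: 64, 125, 216, 343 → 512 → 729.
So the next two rows are 64 mL, 512 g and 81 mL, 729 g.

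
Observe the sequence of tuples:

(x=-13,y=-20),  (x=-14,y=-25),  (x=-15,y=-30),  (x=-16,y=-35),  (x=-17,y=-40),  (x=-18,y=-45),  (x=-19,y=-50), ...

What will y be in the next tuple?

-55

Y: −5 each step, so -20, -25, -30, -35, -40, -45, -50 → -55.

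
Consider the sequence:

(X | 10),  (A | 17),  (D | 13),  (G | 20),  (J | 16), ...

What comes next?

(M | 23)

Letter: letters move forward 3 places in the alphabet, wrapping Z→A; X, A, D, G, J → M.
Second part: 10, 17, 13, 20, 16 → 23 (alternating steps +7, −4, +7, −4, …).
Combining the parts gives (M | 23).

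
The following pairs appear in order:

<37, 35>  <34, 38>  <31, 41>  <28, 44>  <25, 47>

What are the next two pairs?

<22, 50>, <19, 53>

First entry goes 37, 34, 31, 28, 25 → 22 → 19 (−3 each step).
Second entry: together with the first entry always sums to 72, so 35, 38, 41, 44, 47 → 50 → 53.
Putting the parts together: <22, 50> and then <19, 53>.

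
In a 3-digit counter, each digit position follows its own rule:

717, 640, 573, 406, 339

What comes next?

262

First digit: −1 each step, mod 10, so 7, 6, 5, 4, 3 → 2.
Second digit: +3 each step, mod 10, so 1, 4, 7, 0, 3 → 6.
Third digit: 7, 0, 3, 6, 9 → 2 (+3 each step, mod 10).
Combining the parts gives 262.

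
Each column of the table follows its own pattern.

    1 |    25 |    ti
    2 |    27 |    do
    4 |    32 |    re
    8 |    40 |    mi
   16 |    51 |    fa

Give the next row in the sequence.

First component: 1, 2, 4, 8, 16 → 32 (×2 each step).
Second component goes 25, 27, 32, 40, 51 → 65 (differences are 2, 5, 8, … (increasing by 3 each time)).
For the note, runs through the solfège scale do→ti: ti, do, re, mi, fa → sol.
Putting it together: 32  65  sol.

32  65  sol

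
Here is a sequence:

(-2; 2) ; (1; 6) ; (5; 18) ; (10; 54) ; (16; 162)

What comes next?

First slot — differences are 3, 4, 5, … (increasing by 1 each time): -2, 1, 5, 10, 16 → 23.
Second slot goes 2, 6, 18, 54, 162 → 486 (×3 each step).
So the next element is (23; 486).

(23; 486)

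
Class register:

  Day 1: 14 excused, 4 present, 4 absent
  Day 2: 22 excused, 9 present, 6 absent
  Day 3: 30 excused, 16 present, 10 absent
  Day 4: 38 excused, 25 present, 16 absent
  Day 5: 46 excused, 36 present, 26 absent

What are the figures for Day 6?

Excused: 14, 22, 30, 38, 46 → 54 (+8 each step).
Present goes 4, 9, 16, 25, 36 → 49 (perfect squares: 2², 3², 4², …).
Absent: 4, 6, 10, 16, 26 → 42 (each term is the sum of the two before it).
Putting it together: 54 excused, 49 present, 42 absent.

54 excused, 49 present, 42 absent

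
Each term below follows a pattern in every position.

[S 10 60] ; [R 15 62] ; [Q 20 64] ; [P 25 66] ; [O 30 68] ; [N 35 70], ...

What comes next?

For the letter, letters move back 1 place in the alphabet: S, R, Q, P, O, N → M.
Second component — +5 each step: 10, 15, 20, 25, 30, 35 → 40.
For the third component, +2 each step: 60, 62, 64, 66, 68, 70 → 72.
Combining the parts gives [M 40 72].

[M 40 72]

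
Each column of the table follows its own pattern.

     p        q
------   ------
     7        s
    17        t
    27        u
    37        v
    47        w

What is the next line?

For the column p, +10 each step: 7, 17, 27, 37, 47 → 57.
Column q: s, t, u, v, w → x (letters move forward 1 place in the alphabet).
So the next line is 57  x.

57  x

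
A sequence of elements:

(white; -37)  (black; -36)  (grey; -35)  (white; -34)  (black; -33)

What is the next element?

(grey; -32)

Shade: white, black, grey, white, black → grey (repeats white → black → grey).
For the second component, +1 each step: -37, -36, -35, -34, -33 → -32.
So the next element is (grey; -32).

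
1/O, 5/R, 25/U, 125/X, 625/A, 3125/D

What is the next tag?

First component: ×5 each step; 1, 5, 25, 125, 625, 3125 → 15625.
Letter: letters move forward 3 places in the alphabet, wrapping Z→A, so O, R, U, X, A, D → G.
Putting it together: 15625/G.

15625/G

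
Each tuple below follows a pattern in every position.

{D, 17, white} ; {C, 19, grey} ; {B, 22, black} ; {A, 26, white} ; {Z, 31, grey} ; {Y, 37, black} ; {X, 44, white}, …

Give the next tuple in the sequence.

{W, 52, grey}

Letter: D, C, B, A, Z, Y, X → W (letters move back 1 place in the alphabet, wrapping A→Z).
Second slot goes 17, 19, 22, 26, 31, 37, 44 → 52 (differences are 2, 3, 4, … (increasing by 1 each time)).
Shade — repeats white → grey → black: white, grey, black, white, grey, black, white → grey.
Combining the parts gives {W, 52, grey}.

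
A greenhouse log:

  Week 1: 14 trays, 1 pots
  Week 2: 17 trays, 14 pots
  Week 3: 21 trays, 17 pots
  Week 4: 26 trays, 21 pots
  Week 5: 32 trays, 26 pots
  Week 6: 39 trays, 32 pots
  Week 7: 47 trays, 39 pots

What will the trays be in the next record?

Trays: 14, 17, 21, 26, 32, 39, 47 → 56 (differences are 3, 4, 5, … (increasing by 1 each time)).

56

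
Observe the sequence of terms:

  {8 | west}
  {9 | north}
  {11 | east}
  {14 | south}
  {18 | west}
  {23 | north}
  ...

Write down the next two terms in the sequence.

{29 | east}, {36 | south}

For the first part, differences are 1, 2, 3, … (increasing by 1 each time): 8, 9, 11, 14, 18, 23 → 29 → 36.
For the direction, repeats west → north → east → south: west, north, east, south, west, north → east → south.
Putting the parts together: {29 | east} and then {36 | south}.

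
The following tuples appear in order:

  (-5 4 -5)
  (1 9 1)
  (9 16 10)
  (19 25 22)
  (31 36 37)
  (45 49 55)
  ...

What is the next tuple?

(61 64 76)

First slot goes -5, 1, 9, 19, 31, 45 → 61 (differences are 6, 8, 10, … (increasing by 2 each time)).
Second slot — perfect squares: 2², 3², 4², …: 4, 9, 16, 25, 36, 49 → 64.
Third slot: -5, 1, 10, 22, 37, 55 → 76 (differences are 6, 9, 12, … (increasing by 3 each time)).
So the next tuple is (61 64 76).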